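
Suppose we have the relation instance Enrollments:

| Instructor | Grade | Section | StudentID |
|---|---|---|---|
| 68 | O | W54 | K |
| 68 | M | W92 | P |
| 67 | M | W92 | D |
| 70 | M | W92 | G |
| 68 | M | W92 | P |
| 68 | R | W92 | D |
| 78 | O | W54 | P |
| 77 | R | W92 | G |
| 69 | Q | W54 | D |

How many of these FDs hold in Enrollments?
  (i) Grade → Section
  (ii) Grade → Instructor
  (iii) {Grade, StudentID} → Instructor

(i) Grade → Section: every LHS value maps to a single RHS value — holds.
(ii) Grade → Instructor: Grade=O: 2 rows → Instructor takes values {68, 78} — violation; Grade=M: 4 rows → Instructor takes values {68, 67, 70} — violation; Grade=R: 2 rows → Instructor takes values {68, 77} — violation — fails.
(iii) {Grade, StudentID} → Instructor: every LHS value maps to a single RHS value — holds.
2 of the 3 dependencies hold.

2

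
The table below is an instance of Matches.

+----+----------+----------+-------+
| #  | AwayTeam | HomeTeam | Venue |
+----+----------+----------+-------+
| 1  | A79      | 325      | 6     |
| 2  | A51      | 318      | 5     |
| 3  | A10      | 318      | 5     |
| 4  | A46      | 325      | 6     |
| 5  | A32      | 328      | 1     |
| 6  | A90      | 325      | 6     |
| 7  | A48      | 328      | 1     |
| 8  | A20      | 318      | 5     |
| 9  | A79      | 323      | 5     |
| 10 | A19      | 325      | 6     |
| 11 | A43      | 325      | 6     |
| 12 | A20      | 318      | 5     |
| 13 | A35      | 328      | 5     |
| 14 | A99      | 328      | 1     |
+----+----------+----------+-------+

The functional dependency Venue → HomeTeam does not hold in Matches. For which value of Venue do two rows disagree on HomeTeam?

Venue=6: rows 1, 4, 6, 10, 11 → HomeTeam = 325, 325, 325, 325, 325 ✓
Venue=5: rows 2, 3, 8, 9, 12, 13 → HomeTeam takes values {318, 323, 328} — violation
Venue=1: rows 5, 7, 14 → HomeTeam = 328, 328, 328 ✓
The only Venue value with inconsistent HomeTeam is Venue=5.

5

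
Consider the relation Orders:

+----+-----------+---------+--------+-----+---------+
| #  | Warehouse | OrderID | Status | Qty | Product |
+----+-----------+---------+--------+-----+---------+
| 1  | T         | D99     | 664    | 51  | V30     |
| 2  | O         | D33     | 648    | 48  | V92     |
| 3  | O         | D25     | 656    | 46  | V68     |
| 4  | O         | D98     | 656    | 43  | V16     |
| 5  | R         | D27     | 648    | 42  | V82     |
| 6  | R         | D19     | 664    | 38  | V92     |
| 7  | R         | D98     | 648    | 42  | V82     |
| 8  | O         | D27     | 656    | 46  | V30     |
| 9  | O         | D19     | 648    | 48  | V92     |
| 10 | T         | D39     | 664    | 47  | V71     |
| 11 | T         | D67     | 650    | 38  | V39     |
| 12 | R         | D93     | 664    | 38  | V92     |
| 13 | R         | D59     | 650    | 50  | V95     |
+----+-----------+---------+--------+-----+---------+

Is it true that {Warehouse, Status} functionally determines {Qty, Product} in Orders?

(Warehouse=T, Status=664): rows 1, 10 → {Qty,Product} takes values {(51, V30), (47, V71)} — violation
(Warehouse=O, Status=648): rows 2, 9 → {Qty,Product} = (48, V92), (48, V92) ✓
(Warehouse=O, Status=656): rows 3, 4, 8 → {Qty,Product} takes values {(46, V68), (43, V16), (46, V30)} — violation
(Warehouse=R, Status=648): rows 5, 7 → {Qty,Product} = (42, V82), (42, V82) ✓
(Warehouse=R, Status=664): rows 6, 12 → {Qty,Product} = (38, V92), (38, V92) ✓
(Warehouse=T, Status=650): row 11 → {Qty,Product} = (38, V39) ✓
(Warehouse=R, Status=650): row 13 → {Qty,Product} = (50, V95) ✓
Two rows agree on {Warehouse, Status} but differ on {Qty, Product}, so {Warehouse, Status} -> {Qty, Product} does not hold.

No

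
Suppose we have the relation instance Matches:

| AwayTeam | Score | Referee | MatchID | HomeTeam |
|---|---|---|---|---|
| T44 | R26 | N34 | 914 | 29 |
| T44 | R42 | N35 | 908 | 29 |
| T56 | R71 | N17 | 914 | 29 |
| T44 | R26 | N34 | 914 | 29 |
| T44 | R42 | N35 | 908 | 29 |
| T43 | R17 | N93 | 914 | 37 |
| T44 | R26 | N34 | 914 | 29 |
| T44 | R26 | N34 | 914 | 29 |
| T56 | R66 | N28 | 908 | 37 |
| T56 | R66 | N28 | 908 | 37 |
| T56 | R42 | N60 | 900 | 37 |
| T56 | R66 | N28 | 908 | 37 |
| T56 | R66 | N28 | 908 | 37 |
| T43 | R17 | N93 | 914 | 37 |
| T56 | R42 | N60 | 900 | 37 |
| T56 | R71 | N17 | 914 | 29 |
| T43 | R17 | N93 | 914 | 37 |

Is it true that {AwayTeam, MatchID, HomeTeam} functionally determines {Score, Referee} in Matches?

Yes

(AwayTeam=T44, MatchID=914, HomeTeam=29): 4 rows → {Score,Referee} = (R26, N34), (R26, N34), (R26, N34), (R26, N34) ✓
(AwayTeam=T44, MatchID=908, HomeTeam=29): 2 rows → {Score,Referee} = (R42, N35), (R42, N35) ✓
(AwayTeam=T56, MatchID=914, HomeTeam=29): 2 rows → {Score,Referee} = (R71, N17), (R71, N17) ✓
(AwayTeam=T43, MatchID=914, HomeTeam=37): 3 rows → {Score,Referee} = (R17, N93), (R17, N93), (R17, N93) ✓
(AwayTeam=T56, MatchID=908, HomeTeam=37): 4 rows → {Score,Referee} = (R66, N28), (R66, N28), (R66, N28), (R66, N28) ✓
(AwayTeam=T56, MatchID=900, HomeTeam=37): 2 rows → {Score,Referee} = (R42, N60), (R42, N60) ✓
Every {AwayTeam, MatchID, HomeTeam} value is associated with a single {Score, Referee} value, so {AwayTeam, MatchID, HomeTeam} -> {Score, Referee} holds.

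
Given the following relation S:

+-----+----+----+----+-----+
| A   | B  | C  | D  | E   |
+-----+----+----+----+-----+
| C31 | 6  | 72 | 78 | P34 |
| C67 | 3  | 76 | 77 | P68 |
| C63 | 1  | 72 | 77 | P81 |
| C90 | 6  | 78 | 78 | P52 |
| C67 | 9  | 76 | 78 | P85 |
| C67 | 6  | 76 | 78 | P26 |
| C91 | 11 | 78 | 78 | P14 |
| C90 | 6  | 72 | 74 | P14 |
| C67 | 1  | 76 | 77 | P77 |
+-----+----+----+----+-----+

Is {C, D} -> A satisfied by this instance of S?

(C=72, D=78): 1 row → A = C31 ✓
(C=76, D=77): 2 rows → A = C67, C67 ✓
(C=72, D=77): 1 row → A = C63 ✓
(C=78, D=78): 2 rows → A takes values {C90, C91} — violation
(C=76, D=78): 2 rows → A = C67, C67 ✓
(C=72, D=74): 1 row → A = C90 ✓
Two rows agree on {C, D} but differ on A, so {C, D} -> A does not hold.

No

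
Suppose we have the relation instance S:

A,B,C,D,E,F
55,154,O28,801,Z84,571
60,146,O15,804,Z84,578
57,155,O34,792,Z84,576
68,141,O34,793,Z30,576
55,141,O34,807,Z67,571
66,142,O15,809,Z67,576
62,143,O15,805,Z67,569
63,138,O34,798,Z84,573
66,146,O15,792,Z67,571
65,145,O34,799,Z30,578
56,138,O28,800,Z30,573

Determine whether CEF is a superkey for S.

All 11 rows have distinct CEF values, so CEF → (all attributes) holds and CEF is a superkey.

Yes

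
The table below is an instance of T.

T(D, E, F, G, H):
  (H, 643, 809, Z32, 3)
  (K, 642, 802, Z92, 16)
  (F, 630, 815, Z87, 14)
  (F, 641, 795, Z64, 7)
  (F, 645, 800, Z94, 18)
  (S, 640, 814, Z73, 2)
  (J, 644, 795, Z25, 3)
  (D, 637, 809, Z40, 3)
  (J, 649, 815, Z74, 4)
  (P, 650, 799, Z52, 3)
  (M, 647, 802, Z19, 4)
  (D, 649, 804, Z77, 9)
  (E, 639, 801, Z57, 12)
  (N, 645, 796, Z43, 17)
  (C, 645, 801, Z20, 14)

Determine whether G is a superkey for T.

All 15 rows have distinct G values, so G → (all attributes) holds and G is a superkey.

Yes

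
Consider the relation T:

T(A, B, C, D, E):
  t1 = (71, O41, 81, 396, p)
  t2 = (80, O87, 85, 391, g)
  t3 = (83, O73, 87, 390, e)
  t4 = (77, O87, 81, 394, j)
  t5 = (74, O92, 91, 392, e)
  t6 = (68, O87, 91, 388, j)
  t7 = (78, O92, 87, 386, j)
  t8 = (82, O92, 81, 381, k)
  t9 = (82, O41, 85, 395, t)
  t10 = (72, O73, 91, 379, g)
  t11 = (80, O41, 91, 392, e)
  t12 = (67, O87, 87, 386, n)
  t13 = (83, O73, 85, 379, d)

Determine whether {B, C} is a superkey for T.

All 13 rows have distinct {B, C} values, so {B, C} → (all attributes) holds and {B, C} is a superkey.

Yes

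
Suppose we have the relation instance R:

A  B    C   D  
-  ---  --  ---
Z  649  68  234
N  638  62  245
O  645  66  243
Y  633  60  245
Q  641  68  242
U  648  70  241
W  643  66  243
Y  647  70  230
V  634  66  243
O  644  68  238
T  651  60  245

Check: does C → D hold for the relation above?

No

C=68: 3 rows → D takes values {234, 242, 238} — violation
C=62: 1 row → D = 245 ✓
C=66: 3 rows → D = 243, 243, 243 ✓
C=60: 2 rows → D = 245, 245 ✓
C=70: 2 rows → D takes values {241, 230} — violation
Two rows agree on C but differ on D, so C → D does not hold.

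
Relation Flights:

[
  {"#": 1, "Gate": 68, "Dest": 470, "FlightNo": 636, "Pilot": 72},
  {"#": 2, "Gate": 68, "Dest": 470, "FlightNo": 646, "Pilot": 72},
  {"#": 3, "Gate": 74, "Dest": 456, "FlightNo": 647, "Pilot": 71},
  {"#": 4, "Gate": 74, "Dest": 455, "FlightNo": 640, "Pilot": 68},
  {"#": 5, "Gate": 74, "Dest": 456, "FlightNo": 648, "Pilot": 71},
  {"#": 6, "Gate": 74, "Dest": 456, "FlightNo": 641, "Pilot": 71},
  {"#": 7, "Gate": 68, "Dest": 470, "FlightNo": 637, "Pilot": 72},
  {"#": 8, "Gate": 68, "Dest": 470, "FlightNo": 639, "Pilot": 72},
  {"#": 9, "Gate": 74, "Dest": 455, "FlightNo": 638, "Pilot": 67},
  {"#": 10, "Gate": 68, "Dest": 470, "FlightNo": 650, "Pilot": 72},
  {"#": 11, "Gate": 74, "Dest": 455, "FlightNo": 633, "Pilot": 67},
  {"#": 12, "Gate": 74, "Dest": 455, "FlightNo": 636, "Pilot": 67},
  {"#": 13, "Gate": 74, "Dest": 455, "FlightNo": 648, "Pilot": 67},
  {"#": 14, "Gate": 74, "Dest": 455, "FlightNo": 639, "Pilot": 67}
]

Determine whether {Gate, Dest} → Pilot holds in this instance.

(Gate=68, Dest=470): rows 1, 2, 7, 8, 10 → Pilot = 72, 72, 72, 72, 72 ✓
(Gate=74, Dest=456): rows 3, 5, 6 → Pilot = 71, 71, 71 ✓
(Gate=74, Dest=455): rows 4, 9, 11, 12, 13, 14 → Pilot takes values {68, 67} — violation
Two rows agree on {Gate, Dest} but differ on Pilot, so {Gate, Dest} → Pilot does not hold.

No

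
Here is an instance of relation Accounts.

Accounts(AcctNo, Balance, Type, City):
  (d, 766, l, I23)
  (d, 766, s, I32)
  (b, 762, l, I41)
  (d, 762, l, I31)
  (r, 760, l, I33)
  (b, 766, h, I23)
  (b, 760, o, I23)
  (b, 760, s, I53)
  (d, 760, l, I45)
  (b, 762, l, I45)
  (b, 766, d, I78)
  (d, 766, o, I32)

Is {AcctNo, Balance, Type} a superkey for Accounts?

Two distinct rows share (AcctNo=b, Balance=762, Type=l), so {AcctNo, Balance, Type} does not determine every attribute — not a superkey.

No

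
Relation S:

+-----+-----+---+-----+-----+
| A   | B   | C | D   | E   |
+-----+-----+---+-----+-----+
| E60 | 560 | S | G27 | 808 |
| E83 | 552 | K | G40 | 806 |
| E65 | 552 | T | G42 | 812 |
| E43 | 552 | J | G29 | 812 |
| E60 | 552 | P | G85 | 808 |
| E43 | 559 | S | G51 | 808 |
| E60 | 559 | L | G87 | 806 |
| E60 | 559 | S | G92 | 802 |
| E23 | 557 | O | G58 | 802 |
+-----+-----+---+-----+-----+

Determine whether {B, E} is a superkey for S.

Two distinct rows share (B=552, E=812), so {B, E} does not determine every attribute — not a superkey.

No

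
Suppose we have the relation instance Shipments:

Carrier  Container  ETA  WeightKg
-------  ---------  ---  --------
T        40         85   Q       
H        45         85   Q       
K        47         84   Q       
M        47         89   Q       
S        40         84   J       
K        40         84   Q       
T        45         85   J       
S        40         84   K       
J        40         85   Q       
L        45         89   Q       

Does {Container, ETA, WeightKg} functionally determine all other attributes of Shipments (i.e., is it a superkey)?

No

Two distinct rows share (Container=40, ETA=85, WeightKg=Q), so {Container, ETA, WeightKg} does not determine every attribute — not a superkey.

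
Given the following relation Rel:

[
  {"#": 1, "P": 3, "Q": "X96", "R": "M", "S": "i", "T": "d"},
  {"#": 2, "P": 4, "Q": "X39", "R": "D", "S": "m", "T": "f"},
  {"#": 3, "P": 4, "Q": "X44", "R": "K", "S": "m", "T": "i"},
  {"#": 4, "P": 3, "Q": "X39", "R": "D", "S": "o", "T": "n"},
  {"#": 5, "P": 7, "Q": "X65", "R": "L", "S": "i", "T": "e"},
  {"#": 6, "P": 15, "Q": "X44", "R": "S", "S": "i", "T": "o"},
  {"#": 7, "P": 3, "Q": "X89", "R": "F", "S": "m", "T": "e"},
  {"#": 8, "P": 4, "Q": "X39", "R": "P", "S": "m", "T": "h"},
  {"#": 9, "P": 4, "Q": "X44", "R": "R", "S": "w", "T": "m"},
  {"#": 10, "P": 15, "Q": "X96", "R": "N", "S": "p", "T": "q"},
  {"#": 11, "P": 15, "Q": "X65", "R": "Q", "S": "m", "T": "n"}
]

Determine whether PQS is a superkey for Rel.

Rows 2 and 8 have the same PQS value (P=4, Q=X39, S=m) but are distinct tuples, so PQS does not determine every attribute — not a superkey.

No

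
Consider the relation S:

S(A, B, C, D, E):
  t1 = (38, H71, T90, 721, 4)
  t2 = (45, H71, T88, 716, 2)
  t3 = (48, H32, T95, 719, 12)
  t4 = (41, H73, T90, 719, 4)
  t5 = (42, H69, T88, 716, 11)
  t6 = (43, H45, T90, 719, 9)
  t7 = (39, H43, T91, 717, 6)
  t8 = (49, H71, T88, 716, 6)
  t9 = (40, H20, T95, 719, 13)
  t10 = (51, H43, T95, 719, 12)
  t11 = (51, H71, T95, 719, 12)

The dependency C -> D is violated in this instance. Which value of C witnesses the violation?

C=T90: rows 1, 4, 6 → D takes values {721, 719} — violation
C=T88: rows 2, 5, 8 → D = 716, 716, 716 ✓
C=T95: rows 3, 9, 10, 11 → D = 719, 719, 719, 719 ✓
C=T91: row 7 → D = 717 ✓
The only C value with inconsistent D is C=T90.

T90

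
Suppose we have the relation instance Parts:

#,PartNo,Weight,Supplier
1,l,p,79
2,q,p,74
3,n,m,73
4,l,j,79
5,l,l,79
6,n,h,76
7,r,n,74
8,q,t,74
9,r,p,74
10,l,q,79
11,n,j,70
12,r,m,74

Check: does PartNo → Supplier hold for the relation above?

PartNo=l: rows 1, 4, 5, 10 → Supplier = 79, 79, 79, 79 ✓
PartNo=q: rows 2, 8 → Supplier = 74, 74 ✓
PartNo=n: rows 3, 6, 11 → Supplier takes values {73, 76, 70} — violation
PartNo=r: rows 7, 9, 12 → Supplier = 74, 74, 74 ✓
Two rows agree on PartNo but differ on Supplier, so PartNo → Supplier does not hold.

No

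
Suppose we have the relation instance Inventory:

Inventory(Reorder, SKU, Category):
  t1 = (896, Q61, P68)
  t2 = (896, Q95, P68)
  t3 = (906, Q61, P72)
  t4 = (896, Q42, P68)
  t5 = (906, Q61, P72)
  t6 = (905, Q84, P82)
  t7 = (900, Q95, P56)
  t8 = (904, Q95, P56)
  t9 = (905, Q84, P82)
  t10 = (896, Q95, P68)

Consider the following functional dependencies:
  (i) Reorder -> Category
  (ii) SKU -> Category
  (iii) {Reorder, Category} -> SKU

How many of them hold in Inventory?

(i) Reorder -> Category: every LHS value maps to a single RHS value — holds.
(ii) SKU -> Category: SKU=Q61: rows 1, 3, 5 → Category takes values {P68, P72} — violation; SKU=Q95: rows 2, 7, 8, 10 → Category takes values {P68, P56} — violation — fails.
(iii) {Reorder, Category} -> SKU: (Reorder=896, Category=P68): rows 1, 2, 4, 10 → SKU takes values {Q61, Q95, Q42} — violation — fails.
1 of the 3 dependencies holds.

1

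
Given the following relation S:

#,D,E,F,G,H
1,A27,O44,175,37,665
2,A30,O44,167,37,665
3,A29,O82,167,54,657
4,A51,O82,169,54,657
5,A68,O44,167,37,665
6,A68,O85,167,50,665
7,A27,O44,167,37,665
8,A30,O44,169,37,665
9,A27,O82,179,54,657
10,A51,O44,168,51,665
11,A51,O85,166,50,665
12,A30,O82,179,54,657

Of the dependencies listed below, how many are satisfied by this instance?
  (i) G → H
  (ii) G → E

(i) G → H: every LHS value maps to a single RHS value — holds.
(ii) G → E: every LHS value maps to a single RHS value — holds.
2 of the 2 dependencies hold.

2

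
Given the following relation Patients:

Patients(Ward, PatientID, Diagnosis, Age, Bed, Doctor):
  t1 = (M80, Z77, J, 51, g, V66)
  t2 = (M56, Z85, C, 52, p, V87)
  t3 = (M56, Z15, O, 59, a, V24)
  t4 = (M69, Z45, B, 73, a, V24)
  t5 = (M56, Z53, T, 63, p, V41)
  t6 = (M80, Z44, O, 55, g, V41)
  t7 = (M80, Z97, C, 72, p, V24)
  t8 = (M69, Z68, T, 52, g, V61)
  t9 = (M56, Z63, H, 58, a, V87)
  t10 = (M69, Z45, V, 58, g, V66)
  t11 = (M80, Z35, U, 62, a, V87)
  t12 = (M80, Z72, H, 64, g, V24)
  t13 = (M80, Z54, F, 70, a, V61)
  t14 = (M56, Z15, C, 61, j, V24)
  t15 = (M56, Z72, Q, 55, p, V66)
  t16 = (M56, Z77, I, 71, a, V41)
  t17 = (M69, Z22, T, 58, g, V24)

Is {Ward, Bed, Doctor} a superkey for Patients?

All 17 rows have distinct {Ward, Bed, Doctor} values, so {Ward, Bed, Doctor} → (all attributes) holds and {Ward, Bed, Doctor} is a superkey.

Yes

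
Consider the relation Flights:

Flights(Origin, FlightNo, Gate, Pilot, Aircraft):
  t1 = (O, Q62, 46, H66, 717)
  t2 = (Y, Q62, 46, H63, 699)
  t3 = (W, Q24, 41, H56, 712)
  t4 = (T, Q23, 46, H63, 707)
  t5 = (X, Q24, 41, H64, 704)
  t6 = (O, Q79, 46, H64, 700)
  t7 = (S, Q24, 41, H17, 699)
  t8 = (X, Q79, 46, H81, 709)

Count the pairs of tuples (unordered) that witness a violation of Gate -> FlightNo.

Gate=46: violating pairs (1,4), (1,6), (1,8), (2,4), (2,6), (2,8), (4,6), (4,8) — 8 pairs.
Gate=41: all 3 rows agree on FlightNo — 0 pairs.

8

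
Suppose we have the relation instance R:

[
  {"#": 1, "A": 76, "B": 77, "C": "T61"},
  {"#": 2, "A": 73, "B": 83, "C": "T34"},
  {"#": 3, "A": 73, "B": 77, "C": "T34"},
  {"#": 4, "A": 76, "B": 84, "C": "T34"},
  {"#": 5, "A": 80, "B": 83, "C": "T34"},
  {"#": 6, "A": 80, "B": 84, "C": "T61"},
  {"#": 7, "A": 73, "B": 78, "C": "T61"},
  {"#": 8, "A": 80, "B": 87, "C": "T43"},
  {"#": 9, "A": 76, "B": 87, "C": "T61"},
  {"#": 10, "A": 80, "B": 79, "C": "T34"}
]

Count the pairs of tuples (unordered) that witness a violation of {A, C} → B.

3

(A=76, C=T61): violating pairs (1,9) — 1 pair.
(A=73, C=T34): violating pairs (2,3) — 1 pair.
(A=80, C=T34): violating pairs (5,10) — 1 pair.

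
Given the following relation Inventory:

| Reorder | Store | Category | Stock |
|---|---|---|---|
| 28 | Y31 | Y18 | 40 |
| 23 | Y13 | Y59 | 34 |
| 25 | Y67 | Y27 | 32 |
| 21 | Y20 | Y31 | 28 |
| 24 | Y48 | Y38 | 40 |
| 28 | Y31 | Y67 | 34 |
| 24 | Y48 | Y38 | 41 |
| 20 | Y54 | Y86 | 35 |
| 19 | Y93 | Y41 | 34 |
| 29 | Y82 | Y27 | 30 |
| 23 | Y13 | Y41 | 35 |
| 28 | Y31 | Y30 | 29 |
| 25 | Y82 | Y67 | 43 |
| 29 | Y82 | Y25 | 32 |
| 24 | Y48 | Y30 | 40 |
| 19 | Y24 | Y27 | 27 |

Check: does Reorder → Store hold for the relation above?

Reorder=28: 3 rows → Store = Y31, Y31, Y31 ✓
Reorder=23: 2 rows → Store = Y13, Y13 ✓
Reorder=25: 2 rows → Store takes values {Y67, Y82} — violation
Reorder=21: 1 row → Store = Y20 ✓
Reorder=24: 3 rows → Store = Y48, Y48, Y48 ✓
Reorder=20: 1 row → Store = Y54 ✓
Reorder=19: 2 rows → Store takes values {Y93, Y24} — violation
Reorder=29: 2 rows → Store = Y82, Y82 ✓
Two rows agree on Reorder but differ on Store, so Reorder → Store does not hold.

No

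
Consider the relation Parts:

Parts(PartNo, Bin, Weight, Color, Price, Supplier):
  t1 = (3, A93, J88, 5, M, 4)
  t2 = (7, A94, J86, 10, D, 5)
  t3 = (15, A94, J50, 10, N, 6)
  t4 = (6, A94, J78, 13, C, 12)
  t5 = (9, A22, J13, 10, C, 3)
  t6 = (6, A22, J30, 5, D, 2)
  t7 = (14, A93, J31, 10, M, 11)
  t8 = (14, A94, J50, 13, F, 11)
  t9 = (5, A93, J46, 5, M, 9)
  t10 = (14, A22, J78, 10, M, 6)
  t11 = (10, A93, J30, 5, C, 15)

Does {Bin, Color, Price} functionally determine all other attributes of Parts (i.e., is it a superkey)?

No

Rows 1 and 9 have the same {Bin, Color, Price} value (Bin=A93, Color=5, Price=M) but are distinct tuples, so {Bin, Color, Price} does not determine every attribute — not a superkey.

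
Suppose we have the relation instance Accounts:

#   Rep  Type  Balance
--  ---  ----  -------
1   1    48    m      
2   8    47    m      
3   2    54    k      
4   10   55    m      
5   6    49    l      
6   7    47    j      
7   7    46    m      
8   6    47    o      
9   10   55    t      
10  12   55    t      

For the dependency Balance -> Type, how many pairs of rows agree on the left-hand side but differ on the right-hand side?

6

Balance=m: violating pairs (1,2), (1,4), (1,7), (2,4), (2,7), (4,7) — 6 pairs.
Balance=t: all 2 rows agree on Type — 0 pairs.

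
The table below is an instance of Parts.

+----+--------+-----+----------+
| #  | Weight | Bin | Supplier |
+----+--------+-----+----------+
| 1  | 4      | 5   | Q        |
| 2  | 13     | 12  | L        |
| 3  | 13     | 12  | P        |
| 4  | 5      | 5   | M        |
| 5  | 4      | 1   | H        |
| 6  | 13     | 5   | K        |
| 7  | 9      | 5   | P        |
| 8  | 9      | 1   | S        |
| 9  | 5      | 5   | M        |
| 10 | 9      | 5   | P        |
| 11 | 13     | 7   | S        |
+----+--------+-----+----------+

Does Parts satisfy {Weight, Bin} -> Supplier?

No

(Weight=4, Bin=5): row 1 → Supplier = Q ✓
(Weight=13, Bin=12): rows 2, 3 → Supplier takes values {L, P} — violation
(Weight=5, Bin=5): rows 4, 9 → Supplier = M, M ✓
(Weight=4, Bin=1): row 5 → Supplier = H ✓
(Weight=13, Bin=5): row 6 → Supplier = K ✓
(Weight=9, Bin=5): rows 7, 10 → Supplier = P, P ✓
(Weight=9, Bin=1): row 8 → Supplier = S ✓
(Weight=13, Bin=7): row 11 → Supplier = S ✓
Two rows agree on {Weight, Bin} but differ on Supplier, so {Weight, Bin} -> Supplier does not hold.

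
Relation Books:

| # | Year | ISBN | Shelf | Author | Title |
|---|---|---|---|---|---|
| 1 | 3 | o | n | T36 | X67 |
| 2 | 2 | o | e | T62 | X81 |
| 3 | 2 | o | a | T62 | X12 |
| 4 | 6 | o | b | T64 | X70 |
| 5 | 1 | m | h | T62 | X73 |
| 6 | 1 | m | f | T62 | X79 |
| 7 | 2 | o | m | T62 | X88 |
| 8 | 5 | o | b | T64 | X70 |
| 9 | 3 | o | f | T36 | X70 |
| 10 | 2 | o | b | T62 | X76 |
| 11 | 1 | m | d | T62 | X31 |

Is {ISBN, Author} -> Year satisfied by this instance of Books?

No

(ISBN=o, Author=T36): rows 1, 9 → Year = 3, 3 ✓
(ISBN=o, Author=T62): rows 2, 3, 7, 10 → Year = 2, 2, 2, 2 ✓
(ISBN=o, Author=T64): rows 4, 8 → Year takes values {6, 5} — violation
(ISBN=m, Author=T62): rows 5, 6, 11 → Year = 1, 1, 1 ✓
Two rows agree on {ISBN, Author} but differ on Year, so {ISBN, Author} -> Year does not hold.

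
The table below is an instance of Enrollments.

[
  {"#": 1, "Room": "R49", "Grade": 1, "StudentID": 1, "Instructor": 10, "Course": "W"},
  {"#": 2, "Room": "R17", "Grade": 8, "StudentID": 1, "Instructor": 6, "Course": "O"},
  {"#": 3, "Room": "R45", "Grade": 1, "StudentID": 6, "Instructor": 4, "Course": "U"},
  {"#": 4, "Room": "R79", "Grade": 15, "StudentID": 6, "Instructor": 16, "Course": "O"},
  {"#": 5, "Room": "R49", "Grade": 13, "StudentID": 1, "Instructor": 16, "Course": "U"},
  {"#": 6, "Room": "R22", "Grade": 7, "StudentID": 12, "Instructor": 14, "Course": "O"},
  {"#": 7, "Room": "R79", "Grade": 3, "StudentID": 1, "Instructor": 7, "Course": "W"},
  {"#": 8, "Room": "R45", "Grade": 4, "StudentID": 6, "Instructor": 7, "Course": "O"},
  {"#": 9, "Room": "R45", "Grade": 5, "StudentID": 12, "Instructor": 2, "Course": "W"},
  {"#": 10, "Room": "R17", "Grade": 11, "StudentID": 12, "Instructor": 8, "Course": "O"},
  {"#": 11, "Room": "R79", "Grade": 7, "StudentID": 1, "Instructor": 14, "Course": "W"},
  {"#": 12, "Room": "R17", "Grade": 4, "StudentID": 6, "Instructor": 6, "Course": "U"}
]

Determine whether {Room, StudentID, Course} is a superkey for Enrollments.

Rows 7 and 11 have the same {Room, StudentID, Course} value (Room=R79, StudentID=1, Course=W) but are distinct tuples, so {Room, StudentID, Course} does not determine every attribute — not a superkey.

No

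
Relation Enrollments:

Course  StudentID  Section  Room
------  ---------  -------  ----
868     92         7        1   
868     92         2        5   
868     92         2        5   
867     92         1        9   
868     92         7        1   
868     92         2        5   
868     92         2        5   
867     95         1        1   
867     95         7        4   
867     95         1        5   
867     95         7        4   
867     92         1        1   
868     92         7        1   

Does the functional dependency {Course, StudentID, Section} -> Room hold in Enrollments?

(Course=868, StudentID=92, Section=7): 3 rows → Room = 1, 1, 1 ✓
(Course=868, StudentID=92, Section=2): 4 rows → Room = 5, 5, 5, 5 ✓
(Course=867, StudentID=92, Section=1): 2 rows → Room takes values {9, 1} — violation
(Course=867, StudentID=95, Section=1): 2 rows → Room takes values {1, 5} — violation
(Course=867, StudentID=95, Section=7): 2 rows → Room = 4, 4 ✓
Two rows agree on {Course, StudentID, Section} but differ on Room, so {Course, StudentID, Section} -> Room does not hold.

No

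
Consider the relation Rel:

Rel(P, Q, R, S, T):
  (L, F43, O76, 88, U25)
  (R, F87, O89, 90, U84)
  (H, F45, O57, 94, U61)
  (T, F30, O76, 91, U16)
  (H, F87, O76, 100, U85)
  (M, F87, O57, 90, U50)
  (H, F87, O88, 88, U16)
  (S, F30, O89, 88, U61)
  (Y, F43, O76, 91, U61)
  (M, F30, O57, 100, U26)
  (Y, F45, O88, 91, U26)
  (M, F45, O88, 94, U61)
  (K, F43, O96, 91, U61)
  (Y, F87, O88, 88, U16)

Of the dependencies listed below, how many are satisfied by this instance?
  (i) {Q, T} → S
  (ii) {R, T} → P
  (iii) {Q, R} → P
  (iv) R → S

1

(i) {Q, T} → S: every LHS value maps to a single RHS value — holds.
(ii) {R, T} → P: (R=O88, T=U16): 2 rows → P takes values {H, Y} — violation — fails.
(iii) {Q, R} → P: (Q=F43, R=O76): 2 rows → P takes values {L, Y} — violation; (Q=F87, R=O88): 2 rows → P takes values {H, Y} — violation; (Q=F45, R=O88): 2 rows → P takes values {Y, M} — violation — fails.
(iv) R → S: R=O76: 4 rows → S takes values {88, 91, 100} — violation; R=O89: 2 rows → S takes values {90, 88} — violation; R=O57: 3 rows → S takes values {94, 90, 100} — violation; R=O88: 4 rows → S takes values {88, 91, 94} — violation — fails.
1 of the 4 dependencies holds.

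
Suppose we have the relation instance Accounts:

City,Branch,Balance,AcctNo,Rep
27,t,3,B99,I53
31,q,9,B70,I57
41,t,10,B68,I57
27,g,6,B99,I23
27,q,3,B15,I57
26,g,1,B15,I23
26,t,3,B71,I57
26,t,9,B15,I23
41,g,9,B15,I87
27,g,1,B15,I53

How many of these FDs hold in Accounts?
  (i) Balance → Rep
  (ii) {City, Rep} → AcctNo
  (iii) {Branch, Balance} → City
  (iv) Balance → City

0

(i) Balance → Rep: Balance=3: 3 rows → Rep takes values {I53, I57} — violation; Balance=9: 3 rows → Rep takes values {I57, I23, I87} — violation; Balance=1: 2 rows → Rep takes values {I23, I53} — violation — fails.
(ii) {City, Rep} → AcctNo: (City=27, Rep=I53): 2 rows → AcctNo takes values {B99, B15} — violation — fails.
(iii) {Branch, Balance} → City: (Branch=t, Balance=3): 2 rows → City takes values {27, 26} — violation; (Branch=g, Balance=1): 2 rows → City takes values {26, 27} — violation — fails.
(iv) Balance → City: Balance=3: 3 rows → City takes values {27, 26} — violation; Balance=9: 3 rows → City takes values {31, 26, 41} — violation; Balance=1: 2 rows → City takes values {26, 27} — violation — fails.
None of the 4 dependencies hold.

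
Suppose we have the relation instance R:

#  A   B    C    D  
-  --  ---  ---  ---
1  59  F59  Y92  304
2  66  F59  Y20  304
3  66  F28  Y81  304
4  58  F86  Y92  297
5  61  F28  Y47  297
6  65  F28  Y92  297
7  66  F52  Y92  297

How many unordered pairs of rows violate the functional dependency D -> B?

7

D=304: violating pairs (1,3), (2,3) — 2 pairs.
D=297: violating pairs (4,5), (4,6), (4,7), (5,7), (6,7) — 5 pairs.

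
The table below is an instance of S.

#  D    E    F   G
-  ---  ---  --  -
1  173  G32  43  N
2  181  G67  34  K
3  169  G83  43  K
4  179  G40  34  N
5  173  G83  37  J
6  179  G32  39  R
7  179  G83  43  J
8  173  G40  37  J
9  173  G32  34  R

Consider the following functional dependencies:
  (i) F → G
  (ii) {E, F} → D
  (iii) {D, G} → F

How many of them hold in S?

(i) F → G: F=43: rows 1, 3, 7 → G takes values {N, K, J} — violation; F=34: rows 2, 4, 9 → G takes values {K, N, R} — violation — fails.
(ii) {E, F} → D: (E=G83, F=43): rows 3, 7 → D takes values {169, 179} — violation — fails.
(iii) {D, G} → F: every LHS value maps to a single RHS value — holds.
1 of the 3 dependencies holds.

1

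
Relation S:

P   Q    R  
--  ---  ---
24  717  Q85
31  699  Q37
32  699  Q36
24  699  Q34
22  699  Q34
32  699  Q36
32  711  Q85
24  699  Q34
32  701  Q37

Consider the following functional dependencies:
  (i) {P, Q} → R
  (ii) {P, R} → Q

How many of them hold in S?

(i) {P, Q} → R: every LHS value maps to a single RHS value — holds.
(ii) {P, R} → Q: every LHS value maps to a single RHS value — holds.
2 of the 2 dependencies hold.

2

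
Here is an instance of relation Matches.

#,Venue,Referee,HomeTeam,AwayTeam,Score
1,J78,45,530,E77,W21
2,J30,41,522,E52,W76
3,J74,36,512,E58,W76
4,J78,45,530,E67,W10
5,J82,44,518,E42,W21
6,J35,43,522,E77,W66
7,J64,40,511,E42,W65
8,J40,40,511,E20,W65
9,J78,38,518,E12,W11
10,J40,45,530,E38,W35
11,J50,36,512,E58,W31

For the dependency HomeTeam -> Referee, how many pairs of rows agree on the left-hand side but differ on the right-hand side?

2

HomeTeam=530: all 3 rows agree on Referee — 0 pairs.
HomeTeam=522: violating pairs (2,6) — 1 pair.
HomeTeam=512: all 2 rows agree on Referee — 0 pairs.
HomeTeam=518: violating pairs (5,9) — 1 pair.
HomeTeam=511: all 2 rows agree on Referee — 0 pairs.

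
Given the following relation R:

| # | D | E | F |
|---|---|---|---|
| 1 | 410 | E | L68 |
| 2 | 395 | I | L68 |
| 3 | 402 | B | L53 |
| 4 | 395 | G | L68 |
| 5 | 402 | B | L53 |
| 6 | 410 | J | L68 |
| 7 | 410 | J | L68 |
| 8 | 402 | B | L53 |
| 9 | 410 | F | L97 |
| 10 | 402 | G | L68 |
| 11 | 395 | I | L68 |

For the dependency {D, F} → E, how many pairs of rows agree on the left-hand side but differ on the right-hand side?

4

(D=410, F=L68): violating pairs (1,6), (1,7) — 2 pairs.
(D=395, F=L68): violating pairs (2,4), (4,11) — 2 pairs.
(D=402, F=L53): all 3 rows agree on E — 0 pairs.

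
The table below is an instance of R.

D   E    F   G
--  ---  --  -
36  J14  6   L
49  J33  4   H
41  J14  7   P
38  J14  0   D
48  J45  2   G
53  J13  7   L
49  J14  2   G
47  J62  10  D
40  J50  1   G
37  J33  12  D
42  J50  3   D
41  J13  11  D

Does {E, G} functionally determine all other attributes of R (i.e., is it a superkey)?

All 12 rows have distinct {E, G} values, so {E, G} → (all attributes) holds and {E, G} is a superkey.

Yes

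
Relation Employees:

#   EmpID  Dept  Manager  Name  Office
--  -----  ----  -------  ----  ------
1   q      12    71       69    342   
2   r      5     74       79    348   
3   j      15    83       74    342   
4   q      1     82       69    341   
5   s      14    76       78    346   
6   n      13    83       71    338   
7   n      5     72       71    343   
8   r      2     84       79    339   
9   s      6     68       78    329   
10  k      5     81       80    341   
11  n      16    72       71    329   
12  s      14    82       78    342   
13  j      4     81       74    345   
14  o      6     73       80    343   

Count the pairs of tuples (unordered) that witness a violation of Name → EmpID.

1

Name=69: all 2 rows agree on EmpID — 0 pairs.
Name=79: all 2 rows agree on EmpID — 0 pairs.
Name=74: all 2 rows agree on EmpID — 0 pairs.
Name=78: all 3 rows agree on EmpID — 0 pairs.
Name=71: all 3 rows agree on EmpID — 0 pairs.
Name=80: violating pairs (10,14) — 1 pair.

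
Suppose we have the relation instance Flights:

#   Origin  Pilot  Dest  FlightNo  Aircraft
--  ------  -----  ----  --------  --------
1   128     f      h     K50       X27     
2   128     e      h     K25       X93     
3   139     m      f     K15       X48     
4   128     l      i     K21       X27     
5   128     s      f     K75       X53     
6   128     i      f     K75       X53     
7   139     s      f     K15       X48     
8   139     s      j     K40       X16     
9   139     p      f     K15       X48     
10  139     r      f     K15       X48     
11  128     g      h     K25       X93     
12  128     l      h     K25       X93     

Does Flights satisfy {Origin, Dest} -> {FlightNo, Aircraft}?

(Origin=128, Dest=h): rows 1, 2, 11, 12 → {FlightNo,Aircraft} takes values {(K50, X27), (K25, X93)} — violation
(Origin=139, Dest=f): rows 3, 7, 9, 10 → {FlightNo,Aircraft} = (K15, X48), (K15, X48), (K15, X48), (K15, X48) ✓
(Origin=128, Dest=i): row 4 → {FlightNo,Aircraft} = (K21, X27) ✓
(Origin=128, Dest=f): rows 5, 6 → {FlightNo,Aircraft} = (K75, X53), (K75, X53) ✓
(Origin=139, Dest=j): row 8 → {FlightNo,Aircraft} = (K40, X16) ✓
Two rows agree on {Origin, Dest} but differ on {FlightNo, Aircraft}, so {Origin, Dest} -> {FlightNo, Aircraft} does not hold.

No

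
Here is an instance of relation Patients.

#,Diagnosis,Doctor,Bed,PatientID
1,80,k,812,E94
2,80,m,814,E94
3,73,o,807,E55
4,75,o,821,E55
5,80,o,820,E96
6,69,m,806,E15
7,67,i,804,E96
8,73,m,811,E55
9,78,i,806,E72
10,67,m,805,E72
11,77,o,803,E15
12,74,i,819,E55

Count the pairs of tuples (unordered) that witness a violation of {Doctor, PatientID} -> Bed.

1

(Doctor=o, PatientID=E55): violating pairs (3,4) — 1 pair.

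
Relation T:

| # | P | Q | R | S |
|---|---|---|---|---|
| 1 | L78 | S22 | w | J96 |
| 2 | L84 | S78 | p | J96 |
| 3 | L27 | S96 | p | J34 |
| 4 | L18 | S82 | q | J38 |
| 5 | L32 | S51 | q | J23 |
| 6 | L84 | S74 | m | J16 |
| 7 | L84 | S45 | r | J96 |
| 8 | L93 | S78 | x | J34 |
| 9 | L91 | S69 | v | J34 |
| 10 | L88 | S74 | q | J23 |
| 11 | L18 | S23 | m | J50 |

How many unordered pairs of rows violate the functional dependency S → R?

6

S=J96: violating pairs (1,2), (1,7), (2,7) — 3 pairs.
S=J34: violating pairs (3,8), (3,9), (8,9) — 3 pairs.
S=J23: all 2 rows agree on R — 0 pairs.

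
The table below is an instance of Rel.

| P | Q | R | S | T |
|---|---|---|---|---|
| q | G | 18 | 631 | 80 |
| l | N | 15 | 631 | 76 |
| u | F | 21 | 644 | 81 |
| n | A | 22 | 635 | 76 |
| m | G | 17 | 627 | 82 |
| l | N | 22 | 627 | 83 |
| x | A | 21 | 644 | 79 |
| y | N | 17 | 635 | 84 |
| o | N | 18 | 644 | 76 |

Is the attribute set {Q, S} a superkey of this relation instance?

All 9 rows have distinct {Q, S} values, so {Q, S} → (all attributes) holds and {Q, S} is a superkey.

Yes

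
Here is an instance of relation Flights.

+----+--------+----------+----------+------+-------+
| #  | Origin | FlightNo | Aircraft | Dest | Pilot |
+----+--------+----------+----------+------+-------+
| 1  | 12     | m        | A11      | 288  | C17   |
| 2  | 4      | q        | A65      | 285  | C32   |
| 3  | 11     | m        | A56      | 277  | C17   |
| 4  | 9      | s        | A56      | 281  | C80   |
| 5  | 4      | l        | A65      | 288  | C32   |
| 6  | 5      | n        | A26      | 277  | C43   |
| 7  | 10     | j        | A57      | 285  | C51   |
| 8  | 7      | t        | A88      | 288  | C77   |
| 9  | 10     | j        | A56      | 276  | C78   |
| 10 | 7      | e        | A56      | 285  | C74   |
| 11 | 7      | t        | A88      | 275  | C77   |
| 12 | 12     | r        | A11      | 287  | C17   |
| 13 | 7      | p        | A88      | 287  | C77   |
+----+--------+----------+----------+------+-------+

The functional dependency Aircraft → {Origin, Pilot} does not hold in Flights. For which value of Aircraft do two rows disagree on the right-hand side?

A56

Aircraft=A11: rows 1, 12 → {Origin,Pilot} = (12, C17), (12, C17) ✓
Aircraft=A65: rows 2, 5 → {Origin,Pilot} = (4, C32), (4, C32) ✓
Aircraft=A56: rows 3, 4, 9, 10 → {Origin,Pilot} takes values {(11, C17), (9, C80), (10, C78), (7, C74)} — violation
Aircraft=A26: row 6 → {Origin,Pilot} = (5, C43) ✓
Aircraft=A57: row 7 → {Origin,Pilot} = (10, C51) ✓
Aircraft=A88: rows 8, 11, 13 → {Origin,Pilot} = (7, C77), (7, C77), (7, C77) ✓
The only Aircraft value with inconsistent RHS is Aircraft=A56.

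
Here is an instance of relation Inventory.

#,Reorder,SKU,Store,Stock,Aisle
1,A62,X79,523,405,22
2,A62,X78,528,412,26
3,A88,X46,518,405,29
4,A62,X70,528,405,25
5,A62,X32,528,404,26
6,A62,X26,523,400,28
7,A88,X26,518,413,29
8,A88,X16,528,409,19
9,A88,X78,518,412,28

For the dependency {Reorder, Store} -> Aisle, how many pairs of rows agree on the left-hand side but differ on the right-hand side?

5

(Reorder=A62, Store=523): violating pairs (1,6) — 1 pair.
(Reorder=A62, Store=528): violating pairs (2,4), (4,5) — 2 pairs.
(Reorder=A88, Store=518): violating pairs (3,9), (7,9) — 2 pairs.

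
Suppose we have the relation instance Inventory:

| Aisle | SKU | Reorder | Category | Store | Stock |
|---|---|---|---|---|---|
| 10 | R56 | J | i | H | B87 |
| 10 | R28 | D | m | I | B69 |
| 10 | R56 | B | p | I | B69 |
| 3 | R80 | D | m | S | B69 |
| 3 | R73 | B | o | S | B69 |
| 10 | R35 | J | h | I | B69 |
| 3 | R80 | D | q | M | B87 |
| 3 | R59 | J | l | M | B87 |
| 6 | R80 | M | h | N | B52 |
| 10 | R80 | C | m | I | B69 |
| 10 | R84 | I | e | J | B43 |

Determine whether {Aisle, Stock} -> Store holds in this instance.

(Aisle=10, Stock=B87): 1 row → Store = H ✓
(Aisle=10, Stock=B69): 4 rows → Store = I, I, I, I ✓
(Aisle=3, Stock=B69): 2 rows → Store = S, S ✓
(Aisle=3, Stock=B87): 2 rows → Store = M, M ✓
(Aisle=6, Stock=B52): 1 row → Store = N ✓
(Aisle=10, Stock=B43): 1 row → Store = J ✓
Every {Aisle, Stock} value is associated with a single Store value, so {Aisle, Stock} -> Store holds.

Yes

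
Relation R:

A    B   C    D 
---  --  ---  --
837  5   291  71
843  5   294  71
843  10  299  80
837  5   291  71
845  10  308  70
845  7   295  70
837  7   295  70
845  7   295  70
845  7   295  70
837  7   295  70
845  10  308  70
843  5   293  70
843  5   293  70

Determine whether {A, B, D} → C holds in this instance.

(A=837, B=5, D=71): 2 rows → C = 291, 291 ✓
(A=843, B=5, D=71): 1 row → C = 294 ✓
(A=843, B=10, D=80): 1 row → C = 299 ✓
(A=845, B=10, D=70): 2 rows → C = 308, 308 ✓
(A=845, B=7, D=70): 3 rows → C = 295, 295, 295 ✓
(A=837, B=7, D=70): 2 rows → C = 295, 295 ✓
(A=843, B=5, D=70): 2 rows → C = 293, 293 ✓
Every {A, B, D} value is associated with a single C value, so {A, B, D} → C holds.

Yes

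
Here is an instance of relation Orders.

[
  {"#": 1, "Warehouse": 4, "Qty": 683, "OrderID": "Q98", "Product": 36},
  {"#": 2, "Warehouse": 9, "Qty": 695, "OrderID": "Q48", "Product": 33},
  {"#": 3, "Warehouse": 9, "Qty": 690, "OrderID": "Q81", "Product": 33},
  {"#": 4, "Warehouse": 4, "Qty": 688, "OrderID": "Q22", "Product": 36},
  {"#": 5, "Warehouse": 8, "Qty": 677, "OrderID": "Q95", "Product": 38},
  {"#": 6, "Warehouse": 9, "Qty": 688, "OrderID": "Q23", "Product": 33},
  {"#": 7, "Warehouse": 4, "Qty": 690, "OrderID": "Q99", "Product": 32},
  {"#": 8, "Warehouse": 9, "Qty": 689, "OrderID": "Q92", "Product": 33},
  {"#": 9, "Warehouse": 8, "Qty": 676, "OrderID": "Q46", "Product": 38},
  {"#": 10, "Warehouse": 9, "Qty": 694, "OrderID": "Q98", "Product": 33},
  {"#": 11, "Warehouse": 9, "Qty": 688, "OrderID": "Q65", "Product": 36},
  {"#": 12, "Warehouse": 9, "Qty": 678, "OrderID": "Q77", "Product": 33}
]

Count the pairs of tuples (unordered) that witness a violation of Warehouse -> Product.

Warehouse=4: violating pairs (1,7), (4,7) — 2 pairs.
Warehouse=9: violating pairs (2,11), (3,11), (6,11), (8,11), (10,11), (11,12) — 6 pairs.
Warehouse=8: all 2 rows agree on Product — 0 pairs.

8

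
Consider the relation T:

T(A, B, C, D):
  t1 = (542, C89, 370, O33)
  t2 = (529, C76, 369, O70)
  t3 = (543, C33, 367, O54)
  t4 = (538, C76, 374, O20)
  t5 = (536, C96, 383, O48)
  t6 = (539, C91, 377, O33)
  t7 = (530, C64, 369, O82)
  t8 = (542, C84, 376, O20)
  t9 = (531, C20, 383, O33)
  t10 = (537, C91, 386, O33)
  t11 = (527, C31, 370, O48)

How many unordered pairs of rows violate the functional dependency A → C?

1

A=542: violating pairs (1,8) — 1 pair.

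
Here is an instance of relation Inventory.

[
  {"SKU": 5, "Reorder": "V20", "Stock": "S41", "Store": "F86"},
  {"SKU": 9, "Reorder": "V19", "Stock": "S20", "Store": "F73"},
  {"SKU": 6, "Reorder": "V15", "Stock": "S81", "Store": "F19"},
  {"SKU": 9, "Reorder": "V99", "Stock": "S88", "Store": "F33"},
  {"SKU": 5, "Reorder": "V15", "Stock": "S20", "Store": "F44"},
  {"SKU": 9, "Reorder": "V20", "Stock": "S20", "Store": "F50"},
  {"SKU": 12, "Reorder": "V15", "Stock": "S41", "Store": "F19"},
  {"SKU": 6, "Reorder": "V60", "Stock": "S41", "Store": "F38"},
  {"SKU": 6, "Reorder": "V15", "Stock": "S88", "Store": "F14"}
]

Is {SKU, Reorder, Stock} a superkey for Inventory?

Yes

All 9 rows have distinct {SKU, Reorder, Stock} values, so {SKU, Reorder, Stock} → (all attributes) holds and {SKU, Reorder, Stock} is a superkey.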